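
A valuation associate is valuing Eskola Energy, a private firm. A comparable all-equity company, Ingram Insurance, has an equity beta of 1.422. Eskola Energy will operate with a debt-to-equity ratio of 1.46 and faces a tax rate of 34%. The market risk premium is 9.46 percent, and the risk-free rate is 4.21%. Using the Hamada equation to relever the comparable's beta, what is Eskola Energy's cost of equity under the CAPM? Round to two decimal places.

β_L = β_U × [1 + (1 − t)(D/E)] = 1.422 × [1 + (1 − 0.34) × 1.46]
    = 1.422 × [1 + 0.66 × 1.46] = 1.422 × 1.9636 = 2.7922
E(R) = R_f + β_L × MRP = 4.21% + 2.7922 × 9.46% = 30.62%

30.62%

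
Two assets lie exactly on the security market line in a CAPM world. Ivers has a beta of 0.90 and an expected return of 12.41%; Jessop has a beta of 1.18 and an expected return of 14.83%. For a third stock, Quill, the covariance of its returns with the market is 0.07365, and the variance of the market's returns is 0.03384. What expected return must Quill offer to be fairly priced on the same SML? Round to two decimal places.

23.44%

MRP = (14.83% − 12.41%) / (1.18 − 0.90) = 8.6429%
R_f = 12.41% − 0.90 × 8.6429% = 4.6314%
β_Quill = Cov / Var(R_m) = 0.07365 / 0.03384 = 2.1764
E(R_Quill) = R_f + β × MRP = 4.6314% + 2.1764 × 8.6429% = 23.44%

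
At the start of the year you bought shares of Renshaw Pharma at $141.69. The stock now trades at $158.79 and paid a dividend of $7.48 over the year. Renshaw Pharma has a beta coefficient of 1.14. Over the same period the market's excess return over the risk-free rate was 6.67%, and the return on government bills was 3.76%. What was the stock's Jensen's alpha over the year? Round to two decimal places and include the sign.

+5.98%

Realised HPR = (P1 + D1 − P0) / P0 = (158.79 + 7.48 − 141.69) / 141.69 = 24.58 / 141.69 = 17.3477%
CAPM required = R_f + β·MRP = 3.76% + 1.14 × 6.67% = 11.3638%
α = realised − required = 17.3477% − 11.3638% = +5.98%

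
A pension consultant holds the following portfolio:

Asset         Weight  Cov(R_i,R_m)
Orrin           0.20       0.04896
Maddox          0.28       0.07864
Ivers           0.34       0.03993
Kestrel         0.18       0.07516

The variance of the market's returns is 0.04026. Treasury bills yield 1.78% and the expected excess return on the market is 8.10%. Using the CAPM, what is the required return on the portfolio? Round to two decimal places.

β_Orrin = 0.04896 / 0.04026 = 1.2161
β_Maddox = 0.07864 / 0.04026 = 1.9533
β_Ivers = 0.03993 / 0.04026 = 0.9918
β_Kestrel = 0.07516 / 0.04026 = 1.8669
β_P = Σ w_i β_i = 0.20×1.2161 + 0.28×1.9533 + 0.34×0.9918 + 0.18×1.8669 = 1.4634
E(R_P) = R_f + β_P × MRP = 1.78% + 1.4634 × 8.10% = 13.63%

13.63%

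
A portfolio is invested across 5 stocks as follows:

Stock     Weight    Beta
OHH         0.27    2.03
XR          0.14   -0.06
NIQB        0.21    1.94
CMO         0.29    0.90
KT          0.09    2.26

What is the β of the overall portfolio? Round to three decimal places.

1.412

β_P = Σ w_i β_i = 0.27×2.03 + 0.14×-0.06 + 0.21×1.94 + 0.29×0.90 + 0.09×2.26 = 1.4115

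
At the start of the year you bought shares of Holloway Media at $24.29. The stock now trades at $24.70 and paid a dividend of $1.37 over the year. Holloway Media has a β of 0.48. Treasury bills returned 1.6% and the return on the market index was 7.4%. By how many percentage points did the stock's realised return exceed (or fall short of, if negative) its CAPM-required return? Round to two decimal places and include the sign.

+2.94%

Realised HPR = (P1 + D1 − P0) / P0 = (24.70 + 1.37 − 24.29) / 24.29 = 1.78 / 24.29 = 7.3281%
MRP = 7.4% − 1.6% = 5.80%
CAPM required = R_f + β·MRP = 1.6% + 0.48 × 5.8% = 4.3840%
α = realised − required = 7.3281% − 4.3840% = +2.94%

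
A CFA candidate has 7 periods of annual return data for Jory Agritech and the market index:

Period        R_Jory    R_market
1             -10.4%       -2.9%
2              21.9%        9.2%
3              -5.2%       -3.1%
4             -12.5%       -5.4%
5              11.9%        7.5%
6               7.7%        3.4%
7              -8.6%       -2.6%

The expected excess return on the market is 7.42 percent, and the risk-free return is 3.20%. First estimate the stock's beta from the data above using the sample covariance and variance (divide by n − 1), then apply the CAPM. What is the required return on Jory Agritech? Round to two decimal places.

Mean R_i = (-10.4 + 21.9 − 5.2 − 12.5 + 11.9 + 7.7 − 8.6) / 7 = 0.6857%
Mean R_m = (-2.9 + 9.2 − 3.1 − 5.4 + 7.5 + 3.4 − 2.6) / 7 = 0.8714%
Σ(R_i − R̄_i)(R_m − R̄_m) = 448.8671  ⇒  Cov = 448.8671 / 6 = 74.8112
Σ(R_m − R̄_m)² = 201.0743  ⇒  Var(R_m) = 201.0743 / 6 = 33.5124
β = Cov / Var(R_m) = 74.8112 / 33.5124 = 2.2323
E(R) = R_f + β × MRP = 3.20% + 2.2323 × 7.42% = 19.76%

19.76%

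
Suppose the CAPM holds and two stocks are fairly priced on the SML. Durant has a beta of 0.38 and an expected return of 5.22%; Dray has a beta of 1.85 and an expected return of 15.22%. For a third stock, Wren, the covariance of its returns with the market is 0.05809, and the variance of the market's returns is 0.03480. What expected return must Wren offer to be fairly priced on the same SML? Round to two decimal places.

MRP = (15.22% − 5.22%) / (1.85 − 0.38) = 6.8027%
R_f = 5.22% − 0.38 × 6.8027% = 2.6350%
β_Wren = Cov / Var(R_m) = 0.05809 / 0.03480 = 1.6693
E(R_Wren) = R_f + β × MRP = 2.6350% + 1.6693 × 6.8027% = 13.99%

13.99%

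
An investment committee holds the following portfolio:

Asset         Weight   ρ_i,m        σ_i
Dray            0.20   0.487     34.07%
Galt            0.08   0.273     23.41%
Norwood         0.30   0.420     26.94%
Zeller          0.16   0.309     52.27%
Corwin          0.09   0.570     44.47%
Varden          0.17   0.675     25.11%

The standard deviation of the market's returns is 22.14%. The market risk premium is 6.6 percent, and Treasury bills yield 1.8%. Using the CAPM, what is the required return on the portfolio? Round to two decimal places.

6.26%

β_Dray = 0.487 × 34.07% / 22.14% = 0.7494
β_Galt = 0.273 × 23.41% / 22.14% = 0.2887
β_Norwood = 0.420 × 26.94% / 22.14% = 0.5111
β_Zeller = 0.309 × 52.27% / 22.14% = 0.7295
β_Corwin = 0.570 × 44.47% / 22.14% = 1.1449
β_Varden = 0.675 × 25.11% / 22.14% = 0.7655
β_P = Σ w_i β_i = 0.20×0.7494 + 0.08×0.2887 + 0.30×0.5111 + 0.16×0.7295 + 0.09×1.1449 + 0.17×0.7655 = 0.6762
E(R_P) = R_f + β_P × MRP = 1.8% + 0.6762 × 6.6% = 6.26%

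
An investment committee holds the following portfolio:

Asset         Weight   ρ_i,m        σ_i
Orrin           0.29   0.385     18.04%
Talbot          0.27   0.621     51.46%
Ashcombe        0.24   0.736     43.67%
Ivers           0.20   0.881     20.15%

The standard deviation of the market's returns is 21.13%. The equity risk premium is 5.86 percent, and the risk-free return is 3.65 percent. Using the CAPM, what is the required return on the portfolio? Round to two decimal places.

β_Orrin = 0.385 × 18.04% / 21.13% = 0.3287
β_Talbot = 0.621 × 51.46% / 21.13% = 1.5124
β_Ashcombe = 0.736 × 43.67% / 21.13% = 1.5211
β_Ivers = 0.881 × 20.15% / 21.13% = 0.8401
β_P = Σ w_i β_i = 0.29×0.3287 + 0.27×1.5124 + 0.24×1.5211 + 0.20×0.8401 = 1.0368
E(R_P) = R_f + β_P × MRP = 3.65% + 1.0368 × 5.86% = 9.73%

9.73%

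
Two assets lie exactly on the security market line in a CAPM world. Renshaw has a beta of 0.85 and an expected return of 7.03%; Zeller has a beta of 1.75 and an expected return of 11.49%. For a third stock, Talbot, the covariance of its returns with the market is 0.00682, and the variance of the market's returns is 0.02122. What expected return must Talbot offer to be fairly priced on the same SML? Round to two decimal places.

4.41%

MRP = (11.49% − 7.03%) / (1.75 − 0.85) = 4.9556%
R_f = 7.03% − 0.85 × 4.9556% = 2.8177%
β_Talbot = Cov / Var(R_m) = 0.00682 / 0.02122 = 0.3214
E(R_Talbot) = R_f + β × MRP = 2.8177% + 0.3214 × 4.9556% = 4.41%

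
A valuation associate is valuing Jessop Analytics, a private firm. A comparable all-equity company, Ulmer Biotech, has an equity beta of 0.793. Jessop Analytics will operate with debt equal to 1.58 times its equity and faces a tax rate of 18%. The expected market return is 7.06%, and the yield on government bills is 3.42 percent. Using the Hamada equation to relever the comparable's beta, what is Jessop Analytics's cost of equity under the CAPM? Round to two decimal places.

10.05%

β_L = β_U × [1 + (1 − t)(D/E)] = 0.793 × [1 + (1 − 0.18) × 1.58]
    = 0.793 × [1 + 0.82 × 1.58] = 0.793 × 2.2956 = 1.8204
MRP = 7.06% − 3.42% = 3.64%
E(R) = R_f + β_L × MRP = 3.42% + 1.8204 × 3.64% = 10.05%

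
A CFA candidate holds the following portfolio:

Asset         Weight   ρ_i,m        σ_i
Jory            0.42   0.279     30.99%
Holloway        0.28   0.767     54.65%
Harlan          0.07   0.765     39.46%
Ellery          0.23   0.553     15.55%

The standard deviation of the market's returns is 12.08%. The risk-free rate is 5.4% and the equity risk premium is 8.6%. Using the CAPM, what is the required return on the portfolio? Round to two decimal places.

19.25%

β_Jory = 0.279 × 30.99% / 12.08% = 0.7157
β_Holloway = 0.767 × 54.65% / 12.08% = 3.4699
β_Harlan = 0.765 × 39.46% / 12.08% = 2.4989
β_Ellery = 0.553 × 15.55% / 12.08% = 0.7119
β_P = Σ w_i β_i = 0.42×0.7157 + 0.28×3.4699 + 0.07×2.4989 + 0.23×0.7119 = 1.6108
E(R_P) = R_f + β_P × MRP = 5.4% + 1.6108 × 8.6% = 19.25%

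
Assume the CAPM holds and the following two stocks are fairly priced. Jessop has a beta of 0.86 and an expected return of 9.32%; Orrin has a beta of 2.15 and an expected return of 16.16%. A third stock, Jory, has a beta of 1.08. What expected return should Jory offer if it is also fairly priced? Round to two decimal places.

10.49%

MRP (SML slope) = (16.16% − 9.32%) / (2.15 − 0.86) = 6.84% / 1.29 = 5.3023%
R_f (intercept) = 9.32% − 0.86 × 5.3023% = 4.7600%
E(R_Jory) = R_f + β × MRP = 4.7600% + 1.08 × 5.3023% = 10.49%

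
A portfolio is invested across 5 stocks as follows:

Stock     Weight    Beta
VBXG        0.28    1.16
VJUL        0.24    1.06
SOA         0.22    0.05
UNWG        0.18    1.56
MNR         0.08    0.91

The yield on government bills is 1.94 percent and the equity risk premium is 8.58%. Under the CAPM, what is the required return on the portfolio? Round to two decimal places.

10.04%

β_P = Σ w_i β_i = 0.28×1.16 + 0.24×1.06 + 0.22×0.05 + 0.18×1.56 + 0.08×0.91 = 0.9438
E(R_P) = R_f + β_P × MRP = 1.94% + 0.9438 × 8.58% = 10.04%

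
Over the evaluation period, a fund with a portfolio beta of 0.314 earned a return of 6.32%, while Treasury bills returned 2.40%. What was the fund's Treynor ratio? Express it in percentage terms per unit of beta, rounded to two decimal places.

Treynor = (R_P − R_f) / β_P = (6.32% − 2.40%) / 0.3140 = 3.92% / 0.3140 = 12.48%

12.48%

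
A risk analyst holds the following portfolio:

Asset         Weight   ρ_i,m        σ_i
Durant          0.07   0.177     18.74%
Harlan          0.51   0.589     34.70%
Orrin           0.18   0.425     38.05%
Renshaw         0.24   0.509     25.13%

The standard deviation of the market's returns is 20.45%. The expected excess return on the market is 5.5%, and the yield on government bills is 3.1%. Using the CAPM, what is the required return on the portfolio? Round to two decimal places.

7.57%

β_Durant = 0.177 × 18.74% / 20.45% = 0.1622
β_Harlan = 0.589 × 34.70% / 20.45% = 0.9994
β_Orrin = 0.425 × 38.05% / 20.45% = 0.7908
β_Renshaw = 0.509 × 25.13% / 20.45% = 0.6255
β_P = Σ w_i β_i = 0.07×0.1622 + 0.51×0.9994 + 0.18×0.7908 + 0.24×0.6255 = 0.8135
E(R_P) = R_f + β_P × MRP = 3.1% + 0.8135 × 5.5% = 7.57%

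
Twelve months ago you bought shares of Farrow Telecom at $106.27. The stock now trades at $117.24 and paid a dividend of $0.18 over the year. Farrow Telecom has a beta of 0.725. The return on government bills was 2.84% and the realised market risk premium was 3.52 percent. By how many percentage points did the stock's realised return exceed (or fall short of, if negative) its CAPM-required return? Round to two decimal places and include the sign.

Realised HPR = (P1 + D1 − P0) / P0 = (117.24 + 0.18 − 106.27) / 106.27 = 11.15 / 106.27 = 10.4921%
CAPM required = R_f + β·MRP = 2.84% + 0.725 × 3.52% = 5.39200%
α = realised − required = 10.4921% − 5.39200% = +5.10%

+5.10%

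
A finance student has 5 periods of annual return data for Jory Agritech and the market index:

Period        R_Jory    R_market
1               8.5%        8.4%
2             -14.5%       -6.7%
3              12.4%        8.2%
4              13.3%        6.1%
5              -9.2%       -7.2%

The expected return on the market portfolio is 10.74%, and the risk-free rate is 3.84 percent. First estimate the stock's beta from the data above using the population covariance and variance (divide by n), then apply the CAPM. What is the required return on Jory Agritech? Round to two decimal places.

Mean R_i = (8.5 − 14.5 + 12.4 + 13.3 − 9.2) / 5 = 2.1000%
Mean R_m = (8.4 − 6.7 + 8.2 + 6.1 − 7.2) / 5 = 1.7600%
Σ(R_i − R̄_i)(R_m − R̄_m) = 399.1200  ⇒  Cov = 399.1200 / 5 = 79.8240
Σ(R_m − R̄_m)² = 256.2520  ⇒  Var(R_m) = 256.2520 / 5 = 51.2504
β = Cov / Var(R_m) = 79.8240 / 51.2504 = 1.5575
MRP = 10.74% − 3.84% = 6.90%
E(R) = R_f + β × MRP = 3.84% + 1.5575 × 6.90% = 14.59%

14.59%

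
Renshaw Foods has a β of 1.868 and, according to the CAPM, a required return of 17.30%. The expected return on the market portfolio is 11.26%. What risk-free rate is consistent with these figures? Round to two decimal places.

4.30%

E(R) = R_f + β(E(R_m) − R_f) = R_f(1 − β) + β·E(R_m)
17.30% = R_f × (1 − 1.868) + 1.868 × 11.26%
17.30% = R_f × -0.868 + 21.03368%
R_f = (17.30% − 21.03368%) / -0.868 = 4.30%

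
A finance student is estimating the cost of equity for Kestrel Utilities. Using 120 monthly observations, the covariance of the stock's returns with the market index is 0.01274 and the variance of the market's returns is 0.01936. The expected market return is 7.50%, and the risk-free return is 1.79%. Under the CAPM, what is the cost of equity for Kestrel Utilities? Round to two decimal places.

5.55%

β = Cov(R_i, R_m) / Var(R_m) = 0.01274 / 0.01936 = 0.6581
MRP = 7.50% − 1.79% = 5.71%
E(R) = R_f + β × MRP = 1.79% + 0.6581 × 5.71% = 5.55%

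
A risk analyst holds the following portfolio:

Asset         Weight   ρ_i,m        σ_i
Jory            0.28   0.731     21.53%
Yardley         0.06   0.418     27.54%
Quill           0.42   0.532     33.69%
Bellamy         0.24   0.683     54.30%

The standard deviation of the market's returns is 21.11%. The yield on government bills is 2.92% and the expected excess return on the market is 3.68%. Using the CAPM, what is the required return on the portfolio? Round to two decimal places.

6.67%

β_Jory = 0.731 × 21.53% / 21.11% = 0.7455
β_Yardley = 0.418 × 27.54% / 21.11% = 0.5453
β_Quill = 0.532 × 33.69% / 21.11% = 0.8490
β_Bellamy = 0.683 × 54.30% / 21.11% = 1.7568
β_P = Σ w_i β_i = 0.28×0.7455 + 0.06×0.5453 + 0.42×0.8490 + 0.24×1.7568 = 1.0197
E(R_P) = R_f + β_P × MRP = 2.92% + 1.0197 × 3.68% = 6.67%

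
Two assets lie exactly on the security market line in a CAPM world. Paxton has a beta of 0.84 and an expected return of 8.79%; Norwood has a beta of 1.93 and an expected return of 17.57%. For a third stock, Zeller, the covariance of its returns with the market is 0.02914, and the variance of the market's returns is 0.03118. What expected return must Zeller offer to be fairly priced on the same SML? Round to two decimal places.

MRP = (17.57% − 8.79%) / (1.93 − 0.84) = 8.0550%
R_f = 8.79% − 0.84 × 8.0550% = 2.0238%
β_Zeller = Cov / Var(R_m) = 0.02914 / 0.03118 = 0.9346
E(R_Zeller) = R_f + β × MRP = 2.0238% + 0.9346 × 8.0550% = 9.55%

9.55%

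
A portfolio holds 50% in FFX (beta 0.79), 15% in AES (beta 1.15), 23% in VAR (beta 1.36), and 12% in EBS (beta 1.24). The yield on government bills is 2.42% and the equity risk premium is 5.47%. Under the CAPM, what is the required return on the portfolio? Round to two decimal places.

β_P = Σ w_i β_i = 0.50×0.79 + 0.15×1.15 + 0.23×1.36 + 0.12×1.24 = 1.0291
E(R_P) = R_f + β_P × MRP = 2.42% + 1.0291 × 5.47% = 8.05%

8.05%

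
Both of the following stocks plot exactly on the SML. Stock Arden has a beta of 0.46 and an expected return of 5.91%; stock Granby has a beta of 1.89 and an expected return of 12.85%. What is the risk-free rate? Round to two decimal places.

Both satisfy E(R) = R_f + β·MRP, so the slope of the SML is
MRP = (12.85% − 5.91%) / (1.89 − 0.46) = 6.94% / 1.43 = 4.8531%
R_f = E(R_Arden) − β_Arden·MRP = 5.91% − 0.46 × 4.8531% = 3.6776%

3.68%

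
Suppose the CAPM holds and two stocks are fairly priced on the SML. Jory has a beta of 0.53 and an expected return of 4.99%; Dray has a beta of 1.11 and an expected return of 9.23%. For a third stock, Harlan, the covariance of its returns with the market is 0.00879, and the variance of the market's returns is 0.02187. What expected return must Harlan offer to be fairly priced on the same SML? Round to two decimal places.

4.05%

MRP = (9.23% − 4.99%) / (1.11 − 0.53) = 7.3103%
R_f = 4.99% − 0.53 × 7.3103% = 1.1155%
β_Harlan = Cov / Var(R_m) = 0.00879 / 0.02187 = 0.4019
E(R_Harlan) = R_f + β × MRP = 1.1155% + 0.4019 × 7.3103% = 4.05%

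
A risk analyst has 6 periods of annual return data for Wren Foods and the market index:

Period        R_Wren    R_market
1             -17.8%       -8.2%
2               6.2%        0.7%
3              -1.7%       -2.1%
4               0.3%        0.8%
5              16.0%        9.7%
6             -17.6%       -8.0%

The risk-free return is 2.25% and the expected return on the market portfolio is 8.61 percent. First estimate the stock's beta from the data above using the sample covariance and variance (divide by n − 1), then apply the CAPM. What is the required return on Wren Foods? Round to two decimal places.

Mean R_i = (-17.8 + 6.2 − 1.7 + 0.3 + 16.0 − 17.6) / 6 = -2.4333%
Mean R_m = (-8.2 + 0.7 − 2.1 + 0.8 + 9.7 − 8.0) / 6 = -1.1833%
Σ(R_i − R̄_i)(R_m − R̄_m) = 432.8333  ⇒  Cov = 432.8333 / 5 = 86.5667
Σ(R_m − R̄_m)² = 222.4683  ⇒  Var(R_m) = 222.4683 / 5 = 44.4937
β = Cov / Var(R_m) = 86.5667 / 44.4937 = 1.9456
MRP = 8.61% − 2.25% = 6.36%
E(R) = R_f + β × MRP = 2.25% + 1.9456 × 6.36% = 14.62%

14.62%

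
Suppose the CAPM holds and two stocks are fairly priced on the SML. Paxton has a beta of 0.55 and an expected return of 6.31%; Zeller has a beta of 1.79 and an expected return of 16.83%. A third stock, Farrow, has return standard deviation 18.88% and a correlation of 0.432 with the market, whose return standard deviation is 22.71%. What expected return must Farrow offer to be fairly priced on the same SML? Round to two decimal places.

MRP = (16.83% − 6.31%) / (1.79 − 0.55) = 8.4839%
R_f = 6.31% − 0.55 × 8.4839% = 1.6439%
β_Farrow = ρ·σ_i/σ_m = 0.432 × 18.88 / 22.71 = 0.3591
E(R_Farrow) = R_f + β × MRP = 1.6439% + 0.3591 × 8.4839% = 4.69%

4.69%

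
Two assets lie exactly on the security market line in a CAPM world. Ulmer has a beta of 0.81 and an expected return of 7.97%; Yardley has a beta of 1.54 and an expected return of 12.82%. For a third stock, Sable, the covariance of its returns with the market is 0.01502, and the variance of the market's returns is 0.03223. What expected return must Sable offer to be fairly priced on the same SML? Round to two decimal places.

5.68%

MRP = (12.82% − 7.97%) / (1.54 − 0.81) = 6.6438%
R_f = 7.97% − 0.81 × 6.6438% = 2.5885%
β_Sable = Cov / Var(R_m) = 0.01502 / 0.03223 = 0.4660
E(R_Sable) = R_f + β × MRP = 2.5885% + 0.4660 × 6.6438% = 5.68%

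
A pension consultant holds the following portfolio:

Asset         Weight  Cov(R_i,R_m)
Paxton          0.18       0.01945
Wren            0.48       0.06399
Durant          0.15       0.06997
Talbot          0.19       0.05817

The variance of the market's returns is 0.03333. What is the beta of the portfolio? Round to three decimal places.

1.673

β_Paxton = 0.01945 / 0.03333 = 0.5836
β_Wren = 0.06399 / 0.03333 = 1.9199
β_Durant = 0.06997 / 0.03333 = 2.0993
β_Talbot = 0.05817 / 0.03333 = 1.7453
β_P = Σ w_i β_i = 0.18×0.5836 + 0.48×1.9199 + 0.15×2.0993 + 0.19×1.7453 = 1.6731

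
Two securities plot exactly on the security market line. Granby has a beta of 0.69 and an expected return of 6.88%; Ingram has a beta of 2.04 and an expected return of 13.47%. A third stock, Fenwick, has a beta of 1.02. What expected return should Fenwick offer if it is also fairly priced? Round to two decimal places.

MRP (SML slope) = (13.47% − 6.88%) / (2.04 − 0.69) = 6.59% / 1.35 = 4.8815%
R_f (intercept) = 6.88% − 0.69 × 4.8815% = 3.5118%
E(R_Fenwick) = R_f + β × MRP = 3.5118% + 1.02 × 4.8815% = 8.49%

8.49%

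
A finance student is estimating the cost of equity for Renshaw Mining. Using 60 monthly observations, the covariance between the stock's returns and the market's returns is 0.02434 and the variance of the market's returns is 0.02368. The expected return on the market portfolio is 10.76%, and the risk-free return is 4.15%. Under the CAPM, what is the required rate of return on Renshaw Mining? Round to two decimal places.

β = Cov(R_i, R_m) / Var(R_m) = 0.02434 / 0.02368 = 1.0279
MRP = 10.76% − 4.15% = 6.61%
E(R) = R_f + β × MRP = 4.15% + 1.0279 × 6.61% = 10.94%

10.94%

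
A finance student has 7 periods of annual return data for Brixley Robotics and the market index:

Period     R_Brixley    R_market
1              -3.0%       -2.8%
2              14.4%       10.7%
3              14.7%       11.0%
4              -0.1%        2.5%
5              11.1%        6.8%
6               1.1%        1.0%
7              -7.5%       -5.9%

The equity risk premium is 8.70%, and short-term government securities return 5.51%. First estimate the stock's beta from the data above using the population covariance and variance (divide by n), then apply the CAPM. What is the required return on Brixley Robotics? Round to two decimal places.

Mean R_i = (-3.0 + 14.4 + 14.7 − 0.1 + 11.1 + 1.1 − 7.5) / 7 = 4.3857%
Mean R_m = (-2.8 + 10.7 + 11.0 + 2.5 + 6.8 + 1.0 − 5.9) / 7 = 3.3286%
Σ(R_i − R̄_i)(R_m − R̄_m) = 342.5729  ⇒  Cov = 342.5729 / 7 = 48.9390
Σ(R_m − R̄_m)² = 254.0743  ⇒  Var(R_m) = 254.0743 / 7 = 36.2963
β = Cov / Var(R_m) = 48.9390 / 36.2963 = 1.3483
E(R) = R_f + β × MRP = 5.51% + 1.3483 × 8.70% = 17.24%

17.24%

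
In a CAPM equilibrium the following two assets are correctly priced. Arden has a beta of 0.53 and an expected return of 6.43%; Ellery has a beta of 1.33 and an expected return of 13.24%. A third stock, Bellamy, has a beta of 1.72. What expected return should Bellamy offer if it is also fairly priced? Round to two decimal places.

MRP (SML slope) = (13.24% − 6.43%) / (1.33 − 0.53) = 6.81% / 0.80 = 8.5125%
R_f (intercept) = 6.43% − 0.53 × 8.5125% = 1.9184%
E(R_Bellamy) = R_f + β × MRP = 1.9184% + 1.72 × 8.5125% = 16.56%

16.56%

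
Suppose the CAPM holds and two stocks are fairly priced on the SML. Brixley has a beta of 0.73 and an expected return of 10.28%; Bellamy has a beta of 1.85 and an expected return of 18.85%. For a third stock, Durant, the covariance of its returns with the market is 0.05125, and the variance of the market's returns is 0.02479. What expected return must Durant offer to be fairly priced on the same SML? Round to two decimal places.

20.51%

MRP = (18.85% − 10.28%) / (1.85 − 0.73) = 7.6518%
R_f = 10.28% − 0.73 × 7.6518% = 4.6942%
β_Durant = Cov / Var(R_m) = 0.05125 / 0.02479 = 2.0674
E(R_Durant) = R_f + β × MRP = 4.6942% + 2.0674 × 7.6518% = 20.51%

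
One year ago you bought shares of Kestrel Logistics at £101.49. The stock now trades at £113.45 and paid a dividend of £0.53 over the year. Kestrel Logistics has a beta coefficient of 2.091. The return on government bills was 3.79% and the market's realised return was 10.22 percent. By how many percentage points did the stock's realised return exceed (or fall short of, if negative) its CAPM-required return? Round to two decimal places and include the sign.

Realised HPR = (P1 + D1 − P0) / P0 = (113.45 + 0.53 − 101.49) / 101.49 = 12.49 / 101.49 = 12.3066%
MRP = 10.22% − 3.79% = 6.43%
CAPM required = R_f + β·MRP = 3.79% + 2.091 × 6.43% = 17.23513%
α = realised − required = 12.3066% − 17.23513% = -4.93%

-4.93%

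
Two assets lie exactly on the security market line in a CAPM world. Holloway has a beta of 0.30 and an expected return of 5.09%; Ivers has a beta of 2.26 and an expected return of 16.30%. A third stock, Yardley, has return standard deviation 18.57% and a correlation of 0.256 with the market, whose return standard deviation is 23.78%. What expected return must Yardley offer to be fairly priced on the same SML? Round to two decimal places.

4.52%

MRP = (16.30% − 5.09%) / (2.26 − 0.30) = 5.7194%
R_f = 5.09% − 0.30 × 5.7194% = 3.3742%
β_Yardley = ρ·σ_i/σ_m = 0.256 × 18.57 / 23.78 = 0.1999
E(R_Yardley) = R_f + β × MRP = 3.3742% + 0.1999 × 5.7194% = 4.52%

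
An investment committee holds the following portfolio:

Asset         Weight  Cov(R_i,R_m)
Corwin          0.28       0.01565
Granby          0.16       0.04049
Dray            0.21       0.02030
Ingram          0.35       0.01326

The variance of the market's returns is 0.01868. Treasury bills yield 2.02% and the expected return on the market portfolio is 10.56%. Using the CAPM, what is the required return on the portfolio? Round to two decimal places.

11.06%

β_Corwin = 0.01565 / 0.01868 = 0.8378
β_Granby = 0.04049 / 0.01868 = 2.1676
β_Dray = 0.02030 / 0.01868 = 1.0867
β_Ingram = 0.01326 / 0.01868 = 0.7099
β_P = Σ w_i β_i = 0.28×0.8378 + 0.16×2.1676 + 0.21×1.0867 + 0.35×0.7099 = 1.0581
MRP = 10.56% − 2.02% = 8.54%
E(R_P) = R_f + β_P × MRP = 2.02% + 1.0581 × 8.54% = 11.06%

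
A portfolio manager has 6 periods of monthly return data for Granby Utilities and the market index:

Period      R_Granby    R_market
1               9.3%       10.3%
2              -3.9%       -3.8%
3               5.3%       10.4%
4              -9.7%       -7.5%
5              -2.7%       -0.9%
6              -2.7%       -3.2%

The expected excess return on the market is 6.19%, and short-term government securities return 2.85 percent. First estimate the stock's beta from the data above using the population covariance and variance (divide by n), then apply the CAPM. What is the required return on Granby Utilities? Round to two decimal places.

Mean R_i = (9.3 − 3.9 + 5.3 − 9.7 − 2.7 − 2.7) / 6 = -0.7333%
Mean R_m = (10.3 − 3.8 + 10.4 − 7.5 − 0.9 − 3.2) / 6 = 0.8833%
Σ(R_i − R̄_i)(R_m − R̄_m) = 253.4367  ⇒  Cov = 253.4367 / 6 = 42.2395
Σ(R_m − R̄_m)² = 291.3083  ⇒  Var(R_m) = 291.3083 / 6 = 48.5514
β = Cov / Var(R_m) = 42.2395 / 48.5514 = 0.8700
E(R) = R_f + β × MRP = 2.85% + 0.8700 × 6.19% = 8.24%

8.24%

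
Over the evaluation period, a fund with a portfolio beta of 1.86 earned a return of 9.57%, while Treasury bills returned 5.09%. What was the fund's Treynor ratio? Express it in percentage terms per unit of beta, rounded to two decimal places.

2.41%

Treynor = (R_P − R_f) / β_P = (9.57% − 5.09%) / 1.8600 = 4.48% / 1.8600 = 2.41%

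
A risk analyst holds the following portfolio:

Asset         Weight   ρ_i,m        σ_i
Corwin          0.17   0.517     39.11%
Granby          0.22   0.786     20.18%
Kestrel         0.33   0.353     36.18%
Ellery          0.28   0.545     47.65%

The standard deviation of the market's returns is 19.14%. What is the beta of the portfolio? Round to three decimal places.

β_Corwin = 0.517 × 39.11% / 19.14% = 1.0564
β_Granby = 0.786 × 20.18% / 19.14% = 0.8287
β_Kestrel = 0.353 × 36.18% / 19.14% = 0.6673
β_Ellery = 0.545 × 47.65% / 19.14% = 1.3568
β_P = Σ w_i β_i = 0.17×1.0564 + 0.22×0.8287 + 0.33×0.6673 + 0.28×1.3568 = 0.9620

0.962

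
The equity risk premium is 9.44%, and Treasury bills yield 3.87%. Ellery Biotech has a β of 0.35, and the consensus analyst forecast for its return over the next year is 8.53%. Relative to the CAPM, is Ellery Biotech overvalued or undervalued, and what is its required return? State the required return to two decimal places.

Undervalued; required return 7.17%

Required return = R_f + β·MRP = 3.87% + 0.35 × 9.44% = 7.17%
Forecast 8.53% > required 7.17% → the stock plots above the SML → undervalued.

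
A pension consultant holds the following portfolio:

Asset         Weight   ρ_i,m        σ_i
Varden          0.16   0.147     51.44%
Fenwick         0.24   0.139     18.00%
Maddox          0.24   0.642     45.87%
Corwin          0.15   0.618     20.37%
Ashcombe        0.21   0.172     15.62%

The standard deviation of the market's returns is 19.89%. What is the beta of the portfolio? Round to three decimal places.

0.570

β_Varden = 0.147 × 51.44% / 19.89% = 0.3802
β_Fenwick = 0.139 × 18.00% / 19.89% = 0.1258
β_Maddox = 0.642 × 45.87% / 19.89% = 1.4806
β_Corwin = 0.618 × 20.37% / 19.89% = 0.6329
β_Ashcombe = 0.172 × 15.62% / 19.89% = 0.1351
β_P = Σ w_i β_i = 0.16×0.3802 + 0.24×0.1258 + 0.24×1.4806 + 0.15×0.6329 + 0.21×0.1351 = 0.5697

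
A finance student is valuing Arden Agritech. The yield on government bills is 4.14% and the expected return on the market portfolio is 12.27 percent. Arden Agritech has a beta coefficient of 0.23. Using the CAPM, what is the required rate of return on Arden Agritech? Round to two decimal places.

6.01%

Market risk premium = E(R_m) − R_f = 12.27% − 4.14% = 8.13%
E(R) = R_f + β × MRP = 4.14% + 0.23 × 8.13% = 6.01%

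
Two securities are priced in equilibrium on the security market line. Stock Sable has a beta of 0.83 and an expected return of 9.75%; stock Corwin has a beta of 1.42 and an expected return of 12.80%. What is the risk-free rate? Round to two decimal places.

5.46%

Both satisfy E(R) = R_f + β·MRP, so the slope of the SML is
MRP = (12.80% − 9.75%) / (1.42 − 0.83) = 3.05% / 0.59 = 5.1695%
R_f = E(R_Sable) − β_Sable·MRP = 9.75% − 0.83 × 5.1695% = 5.4593%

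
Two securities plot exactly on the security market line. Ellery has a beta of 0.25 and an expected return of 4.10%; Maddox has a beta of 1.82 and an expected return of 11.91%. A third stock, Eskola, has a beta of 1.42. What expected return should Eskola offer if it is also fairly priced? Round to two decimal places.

9.92%

MRP (SML slope) = (11.91% − 4.10%) / (1.82 − 0.25) = 7.81% / 1.57 = 4.9745%
R_f (intercept) = 4.10% − 0.25 × 4.9745% = 2.8564%
E(R_Eskola) = R_f + β × MRP = 2.8564% + 1.42 × 4.9745% = 9.92%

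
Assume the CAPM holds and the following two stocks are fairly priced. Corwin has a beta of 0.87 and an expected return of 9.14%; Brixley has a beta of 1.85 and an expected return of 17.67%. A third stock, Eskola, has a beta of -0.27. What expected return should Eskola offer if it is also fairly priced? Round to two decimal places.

-0.78%

MRP (SML slope) = (17.67% − 9.14%) / (1.85 − 0.87) = 8.53% / 0.98 = 8.7041%
R_f (intercept) = 9.14% − 0.87 × 8.7041% = 1.5674%
E(R_Eskola) = R_f + β × MRP = 1.5674% + -0.27 × 8.7041% = -0.78%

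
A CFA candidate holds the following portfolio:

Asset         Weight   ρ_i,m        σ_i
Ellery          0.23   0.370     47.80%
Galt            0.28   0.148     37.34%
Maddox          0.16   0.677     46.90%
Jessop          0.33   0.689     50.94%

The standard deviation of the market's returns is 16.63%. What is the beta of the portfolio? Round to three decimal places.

β_Ellery = 0.370 × 47.80% / 16.63% = 1.0635
β_Galt = 0.148 × 37.34% / 16.63% = 0.3323
β_Maddox = 0.677 × 46.90% / 16.63% = 1.9093
β_Jessop = 0.689 × 50.94% / 16.63% = 2.1105
β_P = Σ w_i β_i = 0.23×1.0635 + 0.28×0.3323 + 0.16×1.9093 + 0.33×2.1105 = 1.3396

1.340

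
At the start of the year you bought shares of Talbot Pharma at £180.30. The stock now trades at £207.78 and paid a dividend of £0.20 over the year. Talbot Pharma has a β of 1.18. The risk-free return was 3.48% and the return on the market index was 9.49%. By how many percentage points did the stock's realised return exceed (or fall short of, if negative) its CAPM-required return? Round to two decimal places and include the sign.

Realised HPR = (P1 + D1 − P0) / P0 = (207.78 + 0.20 − 180.30) / 180.30 = 27.68 / 180.30 = 15.3522%
MRP = 9.49% − 3.48% = 6.01%
CAPM required = R_f + β·MRP = 3.48% + 1.18 × 6.01% = 10.5718%
α = realised − required = 15.3522% − 10.5718% = +4.78%

+4.78%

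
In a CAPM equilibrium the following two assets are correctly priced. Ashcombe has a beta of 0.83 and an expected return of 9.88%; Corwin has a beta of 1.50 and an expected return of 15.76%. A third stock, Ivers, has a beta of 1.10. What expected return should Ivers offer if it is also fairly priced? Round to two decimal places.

12.25%

MRP (SML slope) = (15.76% − 9.88%) / (1.50 − 0.83) = 5.88% / 0.67 = 8.7761%
R_f (intercept) = 9.88% − 0.83 × 8.7761% = 2.5958%
E(R_Ivers) = R_f + β × MRP = 2.5958% + 1.10 × 8.7761% = 12.25%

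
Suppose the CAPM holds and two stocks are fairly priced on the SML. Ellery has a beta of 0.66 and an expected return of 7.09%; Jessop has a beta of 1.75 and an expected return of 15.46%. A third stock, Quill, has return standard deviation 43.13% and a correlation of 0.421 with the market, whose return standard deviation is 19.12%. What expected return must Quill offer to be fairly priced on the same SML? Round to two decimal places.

9.31%

MRP = (15.46% − 7.09%) / (1.75 − 0.66) = 7.6789%
R_f = 7.09% − 0.66 × 7.6789% = 2.0219%
β_Quill = ρ·σ_i/σ_m = 0.421 × 43.13 / 19.12 = 0.9497
E(R_Quill) = R_f + β × MRP = 2.0219% + 0.9497 × 7.6789% = 9.31%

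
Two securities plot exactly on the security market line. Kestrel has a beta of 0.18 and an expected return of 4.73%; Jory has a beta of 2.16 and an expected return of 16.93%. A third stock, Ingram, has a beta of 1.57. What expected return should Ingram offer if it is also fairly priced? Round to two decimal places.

13.29%

MRP (SML slope) = (16.93% − 4.73%) / (2.16 − 0.18) = 12.20% / 1.98 = 6.1616%
R_f (intercept) = 4.73% − 0.18 × 6.1616% = 3.6209%
E(R_Ingram) = R_f + β × MRP = 3.6209% + 1.57 × 6.1616% = 13.29%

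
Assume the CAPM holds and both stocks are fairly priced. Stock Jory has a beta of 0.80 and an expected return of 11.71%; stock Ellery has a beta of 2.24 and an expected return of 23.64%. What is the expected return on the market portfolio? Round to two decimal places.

Both satisfy E(R) = R_f + β·MRP, so the slope of the SML is
MRP = (23.64% − 11.71%) / (2.24 − 0.80) = 11.93% / 1.44 = 8.2847%
R_f = E(R_Jory) − β_Jory·MRP = 11.71% − 0.80 × 8.2847% = 5.0822%
E(R_m) = R_f + MRP = 5.0822% + 8.2847% = 13.37%

13.37%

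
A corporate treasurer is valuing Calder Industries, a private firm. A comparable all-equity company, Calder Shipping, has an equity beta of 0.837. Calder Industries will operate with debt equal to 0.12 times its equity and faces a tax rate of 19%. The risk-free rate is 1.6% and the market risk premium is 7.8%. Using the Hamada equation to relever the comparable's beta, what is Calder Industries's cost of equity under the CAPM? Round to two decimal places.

8.76%

β_L = β_U × [1 + (1 − t)(D/E)] = 0.837 × [1 + (1 − 0.19) × 0.12]
    = 0.837 × [1 + 0.81 × 0.12] = 0.837 × 1.0972 = 0.9184
E(R) = R_f + β_L × MRP = 1.6% + 0.9184 × 7.8% = 8.76%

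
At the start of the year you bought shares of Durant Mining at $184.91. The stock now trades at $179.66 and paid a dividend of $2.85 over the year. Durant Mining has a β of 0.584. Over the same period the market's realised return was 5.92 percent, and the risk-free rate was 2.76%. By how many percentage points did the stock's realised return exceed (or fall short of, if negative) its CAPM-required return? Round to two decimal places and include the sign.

-5.90%

Realised HPR = (P1 + D1 − P0) / P0 = (179.66 + 2.85 − 184.91) / 184.91 = -2.40 / 184.91 = -1.2979%
MRP = 5.92% − 2.76% = 3.16%
CAPM required = R_f + β·MRP = 2.76% + 0.584 × 3.16% = 4.60544%
α = realised − required = -1.2979% − 4.60544% = -5.90%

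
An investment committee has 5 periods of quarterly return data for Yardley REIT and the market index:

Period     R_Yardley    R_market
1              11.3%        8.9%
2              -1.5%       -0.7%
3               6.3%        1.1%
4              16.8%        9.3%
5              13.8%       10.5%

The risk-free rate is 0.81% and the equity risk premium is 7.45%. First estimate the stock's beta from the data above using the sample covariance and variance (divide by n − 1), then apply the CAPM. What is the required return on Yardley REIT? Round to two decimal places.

Mean R_i = (11.3 − 1.5 + 6.3 + 16.8 + 13.8) / 5 = 9.3400%
Mean R_m = (8.9 − 0.7 + 1.1 + 9.3 + 10.5) / 5 = 5.8200%
Σ(R_i − R̄_i)(R_m − R̄_m) = 137.8960  ⇒  Cov = 137.8960 / 4 = 34.4740
Σ(R_m − R̄_m)² = 108.2880  ⇒  Var(R_m) = 108.2880 / 4 = 27.0720
β = Cov / Var(R_m) = 34.4740 / 27.0720 = 1.2734
E(R) = R_f + β × MRP = 0.81% + 1.2734 × 7.45% = 10.30%

10.30%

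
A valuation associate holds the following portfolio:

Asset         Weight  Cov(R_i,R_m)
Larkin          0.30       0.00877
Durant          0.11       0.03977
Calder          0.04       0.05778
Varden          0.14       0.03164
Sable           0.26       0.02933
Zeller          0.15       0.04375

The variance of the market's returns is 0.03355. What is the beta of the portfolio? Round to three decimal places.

β_Larkin = 0.00877 / 0.03355 = 0.2614
β_Durant = 0.03977 / 0.03355 = 1.1854
β_Calder = 0.05778 / 0.03355 = 1.7222
β_Varden = 0.03164 / 0.03355 = 0.9431
β_Sable = 0.02933 / 0.03355 = 0.8742
β_Zeller = 0.04375 / 0.03355 = 1.3040
β_P = Σ w_i β_i = 0.30×0.2614 + 0.11×1.1854 + 0.04×1.7222 + 0.14×0.9431 + 0.26×0.8742 + 0.15×1.3040 = 0.8326

0.833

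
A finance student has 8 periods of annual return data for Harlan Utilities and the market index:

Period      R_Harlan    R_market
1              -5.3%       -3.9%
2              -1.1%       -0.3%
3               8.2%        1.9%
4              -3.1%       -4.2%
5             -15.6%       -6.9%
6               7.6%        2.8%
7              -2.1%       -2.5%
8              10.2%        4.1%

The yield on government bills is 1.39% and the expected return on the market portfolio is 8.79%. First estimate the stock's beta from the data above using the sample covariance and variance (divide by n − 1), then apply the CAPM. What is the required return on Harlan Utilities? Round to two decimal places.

17.20%

Mean R_i = (-5.3 − 1.1 + 8.2 − 3.1 − 15.6 + 7.6 − 2.1 + 10.2) / 8 = -0.1500%
Mean R_m = (-3.9 − 0.3 + 1.9 − 4.2 − 6.9 + 2.8 − 2.5 + 4.1) / 8 = -1.1250%
Σ(R_i − R̄_i)(R_m − R̄_m) = 224.2400  ⇒  Cov = 224.2400 / 7 = 32.0343
Σ(R_m − R̄_m)² = 104.9350  ⇒  Var(R_m) = 104.9350 / 7 = 14.9907
β = Cov / Var(R_m) = 32.0343 / 14.9907 = 2.1369
MRP = 8.79% − 1.39% = 7.40%
E(R) = R_f + β × MRP = 1.39% + 2.1369 × 7.40% = 17.20%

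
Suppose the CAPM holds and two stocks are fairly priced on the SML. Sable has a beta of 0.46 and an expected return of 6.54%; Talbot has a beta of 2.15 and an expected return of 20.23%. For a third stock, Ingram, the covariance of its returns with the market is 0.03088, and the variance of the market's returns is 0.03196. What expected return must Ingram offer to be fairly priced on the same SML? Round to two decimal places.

10.64%

MRP = (20.23% − 6.54%) / (2.15 − 0.46) = 8.1006%
R_f = 6.54% − 0.46 × 8.1006% = 2.8137%
β_Ingram = Cov / Var(R_m) = 0.03088 / 0.03196 = 0.9662
E(R_Ingram) = R_f + β × MRP = 2.8137% + 0.9662 × 8.1006% = 10.64%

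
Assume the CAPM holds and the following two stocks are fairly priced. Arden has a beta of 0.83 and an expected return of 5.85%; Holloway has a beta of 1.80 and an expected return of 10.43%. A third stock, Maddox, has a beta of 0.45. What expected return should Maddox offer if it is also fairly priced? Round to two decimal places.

4.06%

MRP (SML slope) = (10.43% − 5.85%) / (1.80 − 0.83) = 4.58% / 0.97 = 4.7216%
R_f (intercept) = 5.85% − 0.83 × 4.7216% = 1.9311%
E(R_Maddox) = R_f + β × MRP = 1.9311% + 0.45 × 4.7216% = 4.06%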